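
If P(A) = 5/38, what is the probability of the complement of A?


P(A') = 1 - P(A) = 1 - 5/38 = 33/38

33/38


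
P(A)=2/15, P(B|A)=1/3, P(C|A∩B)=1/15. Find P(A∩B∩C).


P(A∩B∩C) = P(A) * P(B|A) * P(C|A∩B)
= 2/15 * 1/3 * 1/15
= 2/45 * 1/15 = 2/675

2/675


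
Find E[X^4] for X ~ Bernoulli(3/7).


For Bernoulli: X in {0,1}
E[X^4] = 0^4*(1-3/7) + 1^4*3/7 = 3/7

3/7


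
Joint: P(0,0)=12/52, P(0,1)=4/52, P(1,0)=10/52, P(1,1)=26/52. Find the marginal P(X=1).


P(X=1) = P(1,0)+P(1,1) = 10/52 + 26/52 = 36/52 = 9/13

9/13


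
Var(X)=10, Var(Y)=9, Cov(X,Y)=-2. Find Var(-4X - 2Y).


Var(-4X - 2Y) = (-4)^2*Var(X) + (-2)^2*Var(Y) + 2*(-4)*(-2)*Cov(X,Y)
= 16*10 + 4*9 + 16*(-2)
= 160 + 36 - 32 = 164

164


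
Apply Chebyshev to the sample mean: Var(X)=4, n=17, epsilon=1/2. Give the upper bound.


Var(Xbar) = Var(X)/n = 4/17
Chebyshev: P(|Xbar-mu| >= 1/2) <= Var(Xbar)/(1/2)^2 = (4/17)/(1/4) = 16/17

16/17


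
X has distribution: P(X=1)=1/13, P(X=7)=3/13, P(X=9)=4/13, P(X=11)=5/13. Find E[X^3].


E[X^3] = sum(g(x)*P(x))
= 1*1/13 + 343*3/13 + 729*4/13 + 1331*5/13
= 10601/13

10601/13


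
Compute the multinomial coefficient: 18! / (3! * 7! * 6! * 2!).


18! = 6402373705728000
Denominator: 3!=6 * 7!=5040 * 6!=720 * 2!=2
Coefficient = 6402373705728000 / 43545600 = 147026880

147026880


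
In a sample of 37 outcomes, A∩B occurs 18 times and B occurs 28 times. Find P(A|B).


P(A|B) = P(A∩B)/P(B) = (18/37)/(28/37) = 18/28 = 9/14

9/14


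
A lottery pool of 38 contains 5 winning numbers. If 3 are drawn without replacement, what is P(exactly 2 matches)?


P(X=2) = C(5,2)*C(33,1) / C(38,3)
= 10*33 / 8436
= 330/8436 = 55/1406

55/1406


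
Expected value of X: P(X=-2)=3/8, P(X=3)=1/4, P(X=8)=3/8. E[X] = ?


E[X] = sum(x * P(x))
= -2*3/8 + 3*1/4 + 8*3/8
= 3

3


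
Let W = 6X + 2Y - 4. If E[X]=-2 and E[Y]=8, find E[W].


E[6X + 2Y - 4] = 6*E[X] + 2*E[Y] - 4
= (6)*(-2) + (2)*(8) + (-4)
= -12 + 16 - 4 = 0

0


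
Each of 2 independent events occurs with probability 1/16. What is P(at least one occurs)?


P(at least one) = 1 - P(none)
P(none) = (1 - 1/16)^2 = (15/16)^2 = 225/256
P(at least one) = 1 - 225/256 = 31/256

31/256


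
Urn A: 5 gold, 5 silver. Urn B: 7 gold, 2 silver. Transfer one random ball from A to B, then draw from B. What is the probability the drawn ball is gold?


P(transfer gold) = 5/10 = 1/2; P(transfer silver) = 1/2
If gold transferred: Urn II has 8 gold of 10, so P(gold|gold moved) = 4/5
If silver transferred: Urn II has 7 gold of 10, so P(gold|silver moved) = 7/10
By total probability: P(gold) = 1/2*4/5 + 1/2*7/10 = 3/4

3/4


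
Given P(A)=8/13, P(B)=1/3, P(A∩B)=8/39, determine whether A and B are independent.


P(A)*P(B) = 8/13*1/3 = 8/39
P(A∩B) = 8/39, which equals P(A)P(B), so independent

Yes, A and B are independent


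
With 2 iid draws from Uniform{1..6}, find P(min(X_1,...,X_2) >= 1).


P(min >= 1) = P(all X_i >= 1) = (P(X_1 >= 1))^2
= (6/6)^2 = 1^2 = 1

1


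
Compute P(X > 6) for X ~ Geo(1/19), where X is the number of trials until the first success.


P(X > 6) = P(first 6 trials all fail) = (1-p)^6 = (18/19)^6 = 34012224/47045881

34012224/47045881


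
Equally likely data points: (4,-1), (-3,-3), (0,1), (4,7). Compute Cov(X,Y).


E[X]=5/4, E[Y]=1, E[XY]=33/4
Cov(X,Y) = E[XY] - E[X]E[Y] = 33/4 - 5/4*1 = 7

7


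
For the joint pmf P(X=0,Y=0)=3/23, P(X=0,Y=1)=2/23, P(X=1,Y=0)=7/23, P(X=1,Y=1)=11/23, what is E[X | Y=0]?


P(Y=0) = 10/23
E[X|Y=0] = (0*3 + 1*7)/10 = 7/10

7/10


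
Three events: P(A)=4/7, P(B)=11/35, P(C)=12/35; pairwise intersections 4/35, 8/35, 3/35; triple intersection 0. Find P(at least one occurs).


P(A∪B∪C) = P(A)+P(B)+P(C) - P(AB)-P(AC)-P(BC) + P(ABC)
= 4/7+11/35+12/35 - 4/35-8/35-3/35 + 0
= 4/5

4/5


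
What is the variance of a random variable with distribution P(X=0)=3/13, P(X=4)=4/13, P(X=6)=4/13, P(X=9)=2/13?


E[X] = 58/13, E[X^2] = 370/13
Var(X) = E[X^2] - (E[X])^2 = 370/13 - (58/13)^2 = 1446/169

1446/169


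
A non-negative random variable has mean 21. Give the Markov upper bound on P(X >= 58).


Markov: P(X >= a) <= E[X]/a
P(X >= 58) <= 21/58

21/58


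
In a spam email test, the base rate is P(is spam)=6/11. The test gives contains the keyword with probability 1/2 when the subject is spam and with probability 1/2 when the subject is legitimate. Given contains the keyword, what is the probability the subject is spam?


P(A) = P(A|B)P(B) + P(A|B')P(B') = 1/2*6/11 + 1/2*5/11 = 1/2
P(B|A) = P(A|B)P(B)/P(A) = (3/11)/(1/2) = 6/11

6/11


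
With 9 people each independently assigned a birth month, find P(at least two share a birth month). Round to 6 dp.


P(all different) = prod((12-i)/12 for i=0..8) = 0.015472
P(at least one match) = 1 - 0.015472 = 0.984528

0.984528


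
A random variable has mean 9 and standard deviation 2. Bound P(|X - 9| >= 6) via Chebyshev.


k = 6/2 = 3
Chebyshev: P(|X-mu| >= k*sigma) <= 1/k^2 = 1/3^2 = 1/9

1/9


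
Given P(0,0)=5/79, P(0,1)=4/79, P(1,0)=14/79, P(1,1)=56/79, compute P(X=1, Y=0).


Read from table: P(X=1, Y=0) = 14/79

14/79


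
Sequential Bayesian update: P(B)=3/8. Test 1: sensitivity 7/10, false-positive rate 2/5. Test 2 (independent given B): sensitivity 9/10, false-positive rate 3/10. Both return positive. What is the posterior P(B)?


After test 1: P(+) = 7/10*3/8 + 2/5*5/8 = 41/80
P(B|+) = (21/80)/(41/80) = 21/41
After test 2 (use post1 as new prior): P(+) = 9/10*21/41 + 3/10*20/41 = 249/410
P(B|+,+) = (189/410)/(249/410) = 63/83

63/83


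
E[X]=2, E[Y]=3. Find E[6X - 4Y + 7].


E[6X - 4Y + 7] = 6*E[X] - 4*E[Y] + 7
= (6)*(2) + (-4)*(3) + (7)
= 12 - 12 + 7 = 7

7


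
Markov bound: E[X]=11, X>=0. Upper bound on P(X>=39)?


Markov: P(X >= a) <= E[X]/a
P(X >= 39) <= 11/39

11/39


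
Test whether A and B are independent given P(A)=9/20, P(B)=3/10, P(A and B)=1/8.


P(A)*P(B) = 9/20*3/10 = 27/200
P(A∩B) = 1/8 != 27/200, so not independent

No, A and B are not independent


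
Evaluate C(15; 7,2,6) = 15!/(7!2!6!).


15! = 1307674368000
Denominator: 7!=5040 * 2!=2 * 6!=720
Coefficient = 1307674368000 / 7257600 = 180180

180180


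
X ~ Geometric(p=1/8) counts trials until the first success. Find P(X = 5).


P(X=5) = (1-p)^4 * p = (7/8)^4 * 1/8
= 2401/4096 * 1/8 = 2401/32768

2401/32768


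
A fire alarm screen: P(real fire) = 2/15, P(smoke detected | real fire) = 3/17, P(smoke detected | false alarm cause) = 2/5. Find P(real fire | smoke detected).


P(A) = P(A|B)P(B) + P(A|B')P(B') = 3/17*2/15 + 2/5*13/15 = 472/1275
P(B|A) = P(A|B)P(B)/P(A) = (2/85)/(472/1275) = 15/236

15/236


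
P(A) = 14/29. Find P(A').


P(A') = 1 - P(A) = 1 - 14/29 = 15/29

15/29


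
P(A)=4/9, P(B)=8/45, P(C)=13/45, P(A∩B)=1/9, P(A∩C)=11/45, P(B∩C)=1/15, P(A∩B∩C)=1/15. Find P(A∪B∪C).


P(A∪B∪C) = P(A)+P(B)+P(C) - P(AB)-P(AC)-P(BC) + P(ABC)
= 4/9+8/45+13/45 - 1/9-11/45-1/15 + 1/15
= 5/9

5/9


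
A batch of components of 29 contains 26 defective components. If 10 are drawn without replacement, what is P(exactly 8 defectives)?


P(X=8) = C(26,8)*C(3,2) / C(29,10)
= 1562275*3 / 20030010
= 4686825/20030010 = 95/406

95/406


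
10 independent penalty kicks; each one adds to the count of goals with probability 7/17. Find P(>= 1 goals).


P(at least one) = 1 - P(none)
P(none) = (1 - 7/17)^10 = (10/17)^10 = 10000000000/2015993900449
P(at least one) = 1 - 10000000000/2015993900449 = 2005993900449/2015993900449

2005993900449/2015993900449


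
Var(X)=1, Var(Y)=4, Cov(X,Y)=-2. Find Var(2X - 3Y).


Var(2X - 3Y) = 2^2*Var(X) + (-3)^2*Var(Y) + 2*2*(-3)*Cov(X,Y)
= 4*1 + 9*4 - 12*(-2)
= 4 + 36 + 24 = 64

64


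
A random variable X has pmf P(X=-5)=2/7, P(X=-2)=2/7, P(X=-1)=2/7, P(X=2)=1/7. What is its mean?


E[X] = sum(x * P(x))
= -5*2/7 - 2*2/7 - 1*2/7 + 2*1/7
= -2

-2


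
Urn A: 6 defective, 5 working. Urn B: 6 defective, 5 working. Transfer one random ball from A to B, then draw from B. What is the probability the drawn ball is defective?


P(transfer defective) = 6/11; P(transfer working) = 5/11
If defective transferred: Urn II has 7 defective of 12, so P(defective|defective moved) = 7/12
If working transferred: Urn II has 6 defective of 12, so P(defective|working moved) = 1/2
By total probability: P(defective) = 6/11*7/12 + 5/11*1/2 = 6/11

6/11


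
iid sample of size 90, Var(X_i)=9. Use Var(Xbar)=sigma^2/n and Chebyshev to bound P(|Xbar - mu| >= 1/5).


Var(Xbar) = Var(X)/n = 9/90
Chebyshev: P(|Xbar-mu| >= 1/5) <= Var(Xbar)/(1/5)^2 = (1/10)/(1/25) = 5/2
Bound exceeds 1, so trivial bound: 1

1


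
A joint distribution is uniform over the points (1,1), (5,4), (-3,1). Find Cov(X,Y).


E[X]=1, E[Y]=2, E[XY]=6
Cov(X,Y) = E[XY] - E[X]E[Y] = 6 - 1*2 = 4

4


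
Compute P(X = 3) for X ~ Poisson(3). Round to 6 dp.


P(X=3) = e^(-3) * 3^3 / 3!
≈ 0.04978706837 * 27 / 6
≈ 0.224042

0.224042


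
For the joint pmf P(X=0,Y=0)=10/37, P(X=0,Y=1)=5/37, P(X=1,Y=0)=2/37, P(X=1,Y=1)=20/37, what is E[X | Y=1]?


P(Y=1) = 25/37
E[X|Y=1] = (0*5 + 1*20)/25 = 20/25 = 4/5

4/5


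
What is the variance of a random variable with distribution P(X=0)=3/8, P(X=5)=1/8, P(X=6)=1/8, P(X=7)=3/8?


E[X] = 4, E[X^2] = 26
Var(X) = E[X^2] - (E[X])^2 = 26 - (4)^2 = 10

10


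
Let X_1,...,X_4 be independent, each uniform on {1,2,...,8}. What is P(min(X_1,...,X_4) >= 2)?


P(min >= 2) = P(all X_i >= 2) = (P(X_1 >= 2))^4
= (7/8)^4 = 2401/4096

2401/4096


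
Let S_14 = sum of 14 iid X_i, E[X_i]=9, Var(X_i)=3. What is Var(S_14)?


By independence, Var(S_n) = n*Var(X_1) = 14*3 = 42

42


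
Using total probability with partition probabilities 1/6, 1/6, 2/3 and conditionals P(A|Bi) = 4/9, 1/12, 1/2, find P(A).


P(A) = P(A|B1)P(B1) + P(A|B2)P(B2) + P(A|B3)P(B3)
= 4/9*1/6 + 1/12*1/6 + 1/2*2/3
= 2/27 + 1/72 + 1/3 = 91/216

91/216


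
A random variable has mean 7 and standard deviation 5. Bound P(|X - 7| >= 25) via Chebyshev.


k = 25/5 = 5
Chebyshev: P(|X-mu| >= k*sigma) <= 1/k^2 = 1/5^2 = 1/25

1/25


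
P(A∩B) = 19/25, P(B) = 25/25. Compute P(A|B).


P(A|B) = P(A∩B)/P(B) = (19/25)/(25/25) = 19/25

19/25


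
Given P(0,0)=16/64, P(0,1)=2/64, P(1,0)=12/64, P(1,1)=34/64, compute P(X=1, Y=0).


Read from table: P(X=1, Y=0) = 12/64 = 3/16

3/16


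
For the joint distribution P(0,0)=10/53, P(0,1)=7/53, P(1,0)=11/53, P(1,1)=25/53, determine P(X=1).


P(X=1) = P(1,0)+P(1,1) = 11/53 + 25/53 = 36/53

36/53


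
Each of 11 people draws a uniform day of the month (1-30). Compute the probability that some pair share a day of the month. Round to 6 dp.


P(all different) = prod((30-i)/30 for i=0..10) = 0.123093
P(at least one match) = 1 - 0.123093 = 0.876907

0.876907


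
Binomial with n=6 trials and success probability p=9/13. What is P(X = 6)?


P(X=6) = C(6,6) * p^6 * (1-p)^0
= 1 * 531441/4826809 * 1
= 531441/4826809

531441/4826809


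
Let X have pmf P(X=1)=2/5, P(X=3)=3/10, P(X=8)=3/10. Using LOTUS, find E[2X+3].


E[2X+3] = sum(g(x)*P(x))
= 5*2/5 + 9*3/10 + 19*3/10
= 52/5

52/5


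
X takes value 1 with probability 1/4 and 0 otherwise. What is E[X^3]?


For Bernoulli: X in {0,1}
E[X^3] = 0^3*(1-1/4) + 1^3*1/4 = 1/4

1/4


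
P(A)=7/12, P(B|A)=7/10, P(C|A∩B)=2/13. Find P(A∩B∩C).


P(A∩B∩C) = P(A) * P(B|A) * P(C|A∩B)
= 7/12 * 7/10 * 2/13
= 49/120 * 2/13 = 49/780

49/780


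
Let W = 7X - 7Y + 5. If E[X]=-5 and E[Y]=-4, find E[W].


E[7X - 7Y + 5] = 7*E[X] - 7*E[Y] + 5
= (7)*(-5) + (-7)*(-4) + (5)
= -35 + 28 + 5 = -2

-2


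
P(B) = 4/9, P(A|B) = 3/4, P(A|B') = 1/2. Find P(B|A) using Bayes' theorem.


P(A) = P(A|B)P(B) + P(A|B')P(B') = 3/4*4/9 + 1/2*5/9 = 11/18
P(B|A) = P(A|B)P(B)/P(A) = (1/3)/(11/18) = 6/11

6/11


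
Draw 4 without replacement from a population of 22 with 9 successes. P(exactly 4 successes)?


P(X=4) = C(9,4)*C(13,0) / C(22,4)
= 126*1 / 7315
= 126/7315 = 18/1045

18/1045


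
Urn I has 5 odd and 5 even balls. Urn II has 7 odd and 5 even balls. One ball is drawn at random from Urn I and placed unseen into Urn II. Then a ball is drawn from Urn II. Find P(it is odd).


P(transfer odd) = 5/10 = 1/2; P(transfer even) = 1/2
If odd transferred: Urn II has 8 odd of 13, so P(odd|odd moved) = 8/13
If even transferred: Urn II has 7 odd of 13, so P(odd|even moved) = 7/13
By total probability: P(odd) = 1/2*8/13 + 1/2*7/13 = 15/26

15/26


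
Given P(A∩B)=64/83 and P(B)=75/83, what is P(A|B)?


P(A|B) = P(A∩B)/P(B) = (128/166)/(150/166) = 128/150 = 64/75

64/75


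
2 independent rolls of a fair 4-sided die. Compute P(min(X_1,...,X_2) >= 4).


P(min >= 4) = P(all X_i >= 4) = (P(X_1 >= 4))^2
= (1/4)^2 = 1/16

1/16


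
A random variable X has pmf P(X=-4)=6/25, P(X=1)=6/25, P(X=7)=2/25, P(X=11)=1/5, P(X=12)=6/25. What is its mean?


E[X] = sum(x * P(x))
= -4*6/25 + 1*6/25 + 7*2/25 + 11*1/5 + 12*6/25
= 123/25

123/25


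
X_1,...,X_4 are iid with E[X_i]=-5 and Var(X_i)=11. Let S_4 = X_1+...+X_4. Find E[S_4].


E[S_n] = n*E[X_1] = 4*-5 = -20

-20


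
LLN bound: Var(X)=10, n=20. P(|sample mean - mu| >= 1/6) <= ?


Var(Xbar) = Var(X)/n = 10/20
Chebyshev: P(|Xbar-mu| >= 1/6) <= Var(Xbar)/(1/6)^2 = (1/2)/(1/36) = 18
Bound exceeds 1, so trivial bound: 1

1


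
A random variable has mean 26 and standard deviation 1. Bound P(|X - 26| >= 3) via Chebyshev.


k = 3/1 = 3
Chebyshev: P(|X-mu| >= k*sigma) <= 1/k^2 = 1/3^2 = 1/9

1/9


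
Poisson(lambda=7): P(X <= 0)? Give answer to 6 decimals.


P(X<=0) = e^(-7)*7^0/0!
≈ 0.0009118820
≈ 0.000912

0.000912


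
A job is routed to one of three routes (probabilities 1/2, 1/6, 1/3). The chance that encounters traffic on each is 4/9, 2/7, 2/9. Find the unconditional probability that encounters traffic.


P(A) = P(A|B1)P(B1) + P(A|B2)P(B2) + P(A|B3)P(B3)
= 4/9*1/2 + 2/7*1/6 + 2/9*1/3
= 2/9 + 1/21 + 2/27 = 65/189

65/189


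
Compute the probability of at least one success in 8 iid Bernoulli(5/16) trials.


P(at least one) = 1 - P(none)
P(none) = (1 - 5/16)^8 = (11/16)^8 = 214358881/4294967296
P(at least one) = 1 - 214358881/4294967296 = 4080608415/4294967296

4080608415/4294967296


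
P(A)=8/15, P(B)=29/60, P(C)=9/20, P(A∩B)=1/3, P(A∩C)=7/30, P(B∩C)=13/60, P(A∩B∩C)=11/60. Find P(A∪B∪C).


P(A∪B∪C) = P(A)+P(B)+P(C) - P(AB)-P(AC)-P(BC) + P(ABC)
= 8/15+29/60+9/20 - 1/3-7/30-13/60 + 11/60
= 13/15

13/15


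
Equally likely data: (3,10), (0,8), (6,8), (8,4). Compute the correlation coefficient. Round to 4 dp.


Cov(X,Y) = -4.3750, Var(X) = 9.1875, Var(Y) = 4.7500
rho = Cov/(sqrt(VarX)*sqrt(VarY)) = -0.6623

-0.6623


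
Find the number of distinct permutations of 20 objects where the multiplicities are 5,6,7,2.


20! = 2432902008176640000
Denominator: 5!=120 * 6!=720 * 7!=5040 * 2!=2
Coefficient = 2432902008176640000 / 870912000 = 2793510720

2793510720


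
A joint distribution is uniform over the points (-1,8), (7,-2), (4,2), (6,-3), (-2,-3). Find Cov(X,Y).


E[X]=14/5, E[Y]=2/5, E[XY]=-26/5
Cov(X,Y) = E[XY] - E[X]E[Y] = -26/5 - 14/5*2/5 = -158/25

-158/25


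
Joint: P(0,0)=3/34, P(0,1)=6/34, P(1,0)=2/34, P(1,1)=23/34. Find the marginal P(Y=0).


P(Y=0) = P(0,0)+P(1,0) = 3/34 + 2/34 = 5/34

5/34


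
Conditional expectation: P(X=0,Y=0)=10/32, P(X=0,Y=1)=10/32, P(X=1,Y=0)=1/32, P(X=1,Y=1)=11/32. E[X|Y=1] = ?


P(Y=1) = 21/32
E[X|Y=1] = (0*10 + 1*11)/21 = 11/21

11/21


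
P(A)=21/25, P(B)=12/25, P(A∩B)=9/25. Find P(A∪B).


P(A∪B) = P(A) + P(B) - P(A∩B)
= 21/25 + 12/25 - 9/25 = 24/25

24/25


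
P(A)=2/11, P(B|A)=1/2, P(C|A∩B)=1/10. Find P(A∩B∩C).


P(A∩B∩C) = P(A) * P(B|A) * P(C|A∩B)
= 2/11 * 1/2 * 1/10
= 1/11 * 1/10 = 1/110

1/110


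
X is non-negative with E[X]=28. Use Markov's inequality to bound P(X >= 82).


Markov: P(X >= a) <= E[X]/a
P(X >= 82) <= 28/82 = 14/41

14/41


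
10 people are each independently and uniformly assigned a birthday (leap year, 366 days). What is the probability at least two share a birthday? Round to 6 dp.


P(all different) = prod((366-i)/366 for i=0..9) = 0.883355
P(at least one match) = 1 - 0.883355 = 0.116645

0.116645


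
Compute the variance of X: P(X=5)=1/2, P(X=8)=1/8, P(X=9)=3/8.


E[X] = 55/8, E[X^2] = 407/8
Var(X) = E[X^2] - (E[X])^2 = 407/8 - (55/8)^2 = 231/64

231/64


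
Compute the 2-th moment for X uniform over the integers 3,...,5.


E[X^2] = (1/3) * sum(x^2 for x=3..5)
= 50/3

50/3


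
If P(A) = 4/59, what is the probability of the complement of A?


P(A') = 1 - P(A) = 1 - 4/59 = 55/59

55/59


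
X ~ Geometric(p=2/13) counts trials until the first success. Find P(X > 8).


P(X > 8) = P(first 8 trials all fail) = (1-p)^8 = (11/13)^8 = 214358881/815730721

214358881/815730721


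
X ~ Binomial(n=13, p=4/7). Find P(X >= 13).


P(X>=13) = P(X=13)
= 67108864/96889010407
= 67108864/96889010407

67108864/96889010407


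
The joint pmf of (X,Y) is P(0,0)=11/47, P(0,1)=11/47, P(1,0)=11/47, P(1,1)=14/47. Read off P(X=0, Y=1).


Read from table: P(X=0, Y=1) = 11/47

11/47


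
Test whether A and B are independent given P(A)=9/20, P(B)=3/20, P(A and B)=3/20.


P(A)*P(B) = 9/20*3/20 = 27/400
P(A∩B) = 3/20 != 27/400, so not independent

No, A and B are not independent


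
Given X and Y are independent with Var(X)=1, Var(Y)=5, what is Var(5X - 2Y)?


Independence => Cov(X,Y)=0
Var(5X - 2Y) = 5^2*Var(X) + (-2)^2*Var(Y)
= 25*1 + 4*5 = 45

45


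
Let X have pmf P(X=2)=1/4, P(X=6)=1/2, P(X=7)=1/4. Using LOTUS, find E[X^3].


E[X^3] = sum(g(x)*P(x))
= 8*1/4 + 216*1/2 + 343*1/4
= 783/4

783/4


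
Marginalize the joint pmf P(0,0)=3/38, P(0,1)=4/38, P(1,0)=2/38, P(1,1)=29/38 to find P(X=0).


P(X=0) = P(0,0)+P(0,1) = 3/38 + 4/38 = 7/38

7/38


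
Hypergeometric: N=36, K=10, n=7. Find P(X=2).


P(X=2) = C(10,2)*C(26,5) / C(36,7)
= 45*65780 / 8347680
= 2960100/8347680 = 1495/4216

1495/4216


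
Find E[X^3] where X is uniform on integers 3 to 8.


E[X^3] = (1/6) * sum(x^3 for x=3..8)
= 1287/6 = 429/2

429/2


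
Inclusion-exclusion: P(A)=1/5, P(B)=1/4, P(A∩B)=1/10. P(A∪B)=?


P(A∪B) = P(A) + P(B) - P(A∩B)
= 1/5 + 1/4 - 1/10 = 7/20

7/20


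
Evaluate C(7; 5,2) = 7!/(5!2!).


7! = 5040
Denominator: 5!=120 * 2!=2
Coefficient = 5040 / 240 = 21

21


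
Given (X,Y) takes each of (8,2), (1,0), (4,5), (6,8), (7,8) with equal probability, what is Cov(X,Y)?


E[X]=26/5, E[Y]=23/5, E[XY]=28
Cov(X,Y) = E[XY] - E[X]E[Y] = 28 - 26/5*23/5 = 102/25

102/25


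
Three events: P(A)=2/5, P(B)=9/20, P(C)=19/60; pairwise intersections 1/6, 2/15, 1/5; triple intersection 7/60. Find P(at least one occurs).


P(A∪B∪C) = P(A)+P(B)+P(C) - P(AB)-P(AC)-P(BC) + P(ABC)
= 2/5+9/20+19/60 - 1/6-2/15-1/5 + 7/60
= 47/60

47/60


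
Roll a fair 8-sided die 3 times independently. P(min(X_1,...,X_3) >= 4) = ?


P(min >= 4) = P(all X_i >= 4) = (P(X_1 >= 4))^3
= (5/8)^3 = 125/512

125/512


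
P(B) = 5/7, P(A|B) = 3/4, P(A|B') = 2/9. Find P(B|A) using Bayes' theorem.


P(A) = P(A|B)P(B) + P(A|B')P(B') = 3/4*5/7 + 2/9*2/7 = 151/252
P(B|A) = P(A|B)P(B)/P(A) = (15/28)/(151/252) = 135/151

135/151


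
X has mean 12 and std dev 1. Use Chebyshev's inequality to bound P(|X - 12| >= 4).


k = 4/1 = 4
Chebyshev: P(|X-mu| >= k*sigma) <= 1/k^2 = 1/4^2 = 1/16

1/16


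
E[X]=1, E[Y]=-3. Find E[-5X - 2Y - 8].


E[-5X - 2Y - 8] = -5*E[X] - 2*E[Y] - 8
= (-5)*(1) + (-2)*(-3) + (-8)
= -5 + 6 - 8 = -7

-7


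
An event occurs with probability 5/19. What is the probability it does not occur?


P(A') = 1 - P(A) = 1 - 5/19 = 14/19

14/19


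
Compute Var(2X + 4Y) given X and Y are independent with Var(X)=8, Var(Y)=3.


Independence => Cov(X,Y)=0
Var(2X + 4Y) = 2^2*Var(X) + 4^2*Var(Y)
= 4*8 + 16*3 = 80

80


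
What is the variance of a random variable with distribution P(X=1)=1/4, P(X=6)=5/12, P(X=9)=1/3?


E[X] = 23/4, E[X^2] = 169/4
Var(X) = E[X^2] - (E[X])^2 = 169/4 - (23/4)^2 = 147/16

147/16


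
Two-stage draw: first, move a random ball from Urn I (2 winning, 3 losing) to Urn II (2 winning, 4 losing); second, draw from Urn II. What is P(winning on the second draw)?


P(transfer winning) = 2/5; P(transfer losing) = 3/5
If winning transferred: Urn II has 3 winning of 7, so P(winning|winning moved) = 3/7
If losing transferred: Urn II has 2 winning of 7, so P(winning|losing moved) = 2/7
By total probability: P(winning) = 2/5*3/7 + 3/5*2/7 = 12/35

12/35


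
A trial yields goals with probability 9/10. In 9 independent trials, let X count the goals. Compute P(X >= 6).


P(X>=6) = P(X=6) + P(X=7) + P(X=8) + P(X=9)
= 11160261/250000000 + 43046721/250000000 + 387420489/1000000000 + 387420489/1000000000
= 495834453/500000000

495834453/500000000


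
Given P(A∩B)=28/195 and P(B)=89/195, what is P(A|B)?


P(A|B) = P(A∩B)/P(B) = (28/195)/(89/195) = 28/89

28/89


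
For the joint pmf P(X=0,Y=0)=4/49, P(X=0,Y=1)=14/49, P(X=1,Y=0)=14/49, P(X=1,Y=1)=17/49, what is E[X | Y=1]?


P(Y=1) = 31/49
E[X|Y=1] = (0*14 + 1*17)/31 = 17/31

17/31


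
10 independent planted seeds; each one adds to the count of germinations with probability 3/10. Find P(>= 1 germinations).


P(at least one) = 1 - P(none)
P(none) = (1 - 3/10)^10 = (7/10)^10 = 282475249/10000000000
P(at least one) = 1 - 282475249/10000000000 = 9717524751/10000000000

9717524751/10000000000


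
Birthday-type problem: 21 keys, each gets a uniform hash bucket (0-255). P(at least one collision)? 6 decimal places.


P(all different) = prod((256-i)/256 for i=0..20) = 0.430362
P(at least one match) = 1 - 0.430362 = 0.569638

0.569638


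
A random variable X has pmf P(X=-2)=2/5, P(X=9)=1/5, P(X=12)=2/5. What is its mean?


E[X] = sum(x * P(x))
= -2*2/5 + 9*1/5 + 12*2/5
= 29/5

29/5


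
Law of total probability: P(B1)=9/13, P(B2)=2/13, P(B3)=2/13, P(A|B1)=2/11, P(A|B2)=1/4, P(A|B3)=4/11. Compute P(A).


P(A) = P(A|B1)P(B1) + P(A|B2)P(B2) + P(A|B3)P(B3)
= 2/11*9/13 + 1/4*2/13 + 4/11*2/13
= 18/143 + 1/26 + 8/143 = 63/286

63/286


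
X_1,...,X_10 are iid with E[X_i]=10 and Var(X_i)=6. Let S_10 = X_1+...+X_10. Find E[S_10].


E[S_n] = n*E[X_1] = 10*10 = 100

100


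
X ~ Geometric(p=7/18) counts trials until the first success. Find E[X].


For geometric (trials until first success), E[X] = 1/p = 1/(7/18) = 18/7

18/7


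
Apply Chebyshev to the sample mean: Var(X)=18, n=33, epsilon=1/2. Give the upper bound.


Var(Xbar) = Var(X)/n = 18/33
Chebyshev: P(|Xbar-mu| >= 1/2) <= Var(Xbar)/(1/2)^2 = (6/11)/(1/4) = 24/11
Bound exceeds 1, so trivial bound: 1

1


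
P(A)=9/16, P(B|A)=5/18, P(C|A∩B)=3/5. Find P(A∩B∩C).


P(A∩B∩C) = P(A) * P(B|A) * P(C|A∩B)
= 9/16 * 5/18 * 3/5
= 5/32 * 3/5 = 3/32

3/32


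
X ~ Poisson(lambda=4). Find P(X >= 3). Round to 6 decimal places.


P(X>=3) = 1 - P(X<=2) = 1 - (e^(-4)*4^0/0! + e^(-4)*4^1/1! + e^(-4)*4^2/2!)
≈ 1 - (0.0183156389 + 0.0732625556 + 0.1465251111)
= 1 - 0.2381033056 = 0.7618966944
≈ 0.761897

0.761897


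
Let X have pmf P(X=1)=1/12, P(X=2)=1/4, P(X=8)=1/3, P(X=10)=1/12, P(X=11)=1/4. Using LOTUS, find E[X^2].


E[X^2] = sum(g(x)*P(x))
= 1*1/12 + 4*1/4 + 64*1/3 + 100*1/12 + 121*1/4
= 61

61


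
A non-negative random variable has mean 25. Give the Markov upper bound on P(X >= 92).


Markov: P(X >= a) <= E[X]/a
P(X >= 92) <= 25/92

25/92


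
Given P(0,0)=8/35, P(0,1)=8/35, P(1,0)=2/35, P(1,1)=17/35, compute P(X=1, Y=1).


Read from table: P(X=1, Y=1) = 17/35

17/35


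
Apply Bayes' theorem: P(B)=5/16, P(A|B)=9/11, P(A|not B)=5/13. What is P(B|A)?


P(A) = P(A|B)P(B) + P(A|B')P(B') = 9/11*5/16 + 5/13*11/16 = 595/1144
P(B|A) = P(A|B)P(B)/P(A) = (45/176)/(595/1144) = 117/238

117/238


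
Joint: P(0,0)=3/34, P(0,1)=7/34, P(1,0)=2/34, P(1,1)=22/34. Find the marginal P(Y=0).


P(Y=0) = P(0,0)+P(1,0) = 3/34 + 2/34 = 5/34

5/34


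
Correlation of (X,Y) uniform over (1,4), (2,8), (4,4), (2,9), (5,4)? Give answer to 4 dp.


Cov(X,Y) = -1.4400, Var(X) = 2.1600, Var(Y) = 4.9600
rho = Cov/(sqrt(VarX)*sqrt(VarY)) = -0.4399

-0.4399


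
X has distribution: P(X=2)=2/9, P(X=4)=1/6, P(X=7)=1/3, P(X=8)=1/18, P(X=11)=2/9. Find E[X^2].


E[X^2] = sum(g(x)*P(x))
= 4*2/9 + 16*1/6 + 49*1/3 + 64*1/18 + 121*2/9
= 151/3

151/3


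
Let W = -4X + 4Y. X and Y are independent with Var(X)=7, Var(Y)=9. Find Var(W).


Independence => Cov(X,Y)=0
Var(-4X + 4Y) = (-4)^2*Var(X) + 4^2*Var(Y)
= 16*7 + 16*9 = 256

256


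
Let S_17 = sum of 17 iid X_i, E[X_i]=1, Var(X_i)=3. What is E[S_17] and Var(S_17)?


E[S_n] = n*mu = 17*1 = 17
Var(S_n) = n*sigma^2 = 17*3 = 51

E[S_17]=17, Var(S_17)=51


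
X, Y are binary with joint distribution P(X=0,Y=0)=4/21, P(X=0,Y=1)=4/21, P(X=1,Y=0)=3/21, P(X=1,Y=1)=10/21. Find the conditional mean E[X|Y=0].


P(Y=0) = 7/21
E[X|Y=0] = (0*4 + 1*3)/7 = 3/7

3/7


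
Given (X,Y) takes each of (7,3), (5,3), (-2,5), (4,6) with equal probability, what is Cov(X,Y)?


E[X]=7/2, E[Y]=17/4, E[XY]=25/2
Cov(X,Y) = E[XY] - E[X]E[Y] = 25/2 - 7/2*17/4 = -19/8

-19/8


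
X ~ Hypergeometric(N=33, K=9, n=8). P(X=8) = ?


P(X=8) = C(9,8)*C(24,0) / C(33,8)
= 9*1 / 13884156
= 9/13884156 = 1/1542684

1/1542684


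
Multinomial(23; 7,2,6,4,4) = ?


23! = 25852016738884976640000
Denominator: 7!=5040 * 2!=2 * 6!=720 * 4!=24 * 4!=24
Coefficient = 25852016738884976640000 / 4180377600 = 6184134356400

6184134356400


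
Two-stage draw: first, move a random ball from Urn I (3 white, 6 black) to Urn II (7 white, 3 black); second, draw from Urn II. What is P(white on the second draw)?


P(transfer white) = 3/9 = 1/3; P(transfer black) = 2/3
If white transferred: Urn II has 8 white of 11, so P(white|white moved) = 8/11
If black transferred: Urn II has 7 white of 11, so P(white|black moved) = 7/11
By total probability: P(white) = 1/3*8/11 + 2/3*7/11 = 2/3

2/3


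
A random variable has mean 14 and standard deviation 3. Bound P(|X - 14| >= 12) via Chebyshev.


k = 12/3 = 4
Chebyshev: P(|X-mu| >= k*sigma) <= 1/k^2 = 1/4^2 = 1/16

1/16


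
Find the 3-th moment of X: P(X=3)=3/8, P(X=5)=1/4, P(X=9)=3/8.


E[X^3] = sum(x^3 * P(x))
= 27*3/8 + 125*1/4 + 729*3/8
= 1259/4

1259/4


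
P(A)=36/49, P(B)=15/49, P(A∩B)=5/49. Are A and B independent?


P(A)*P(B) = 36/49*15/49 = 540/2401
P(A∩B) = 5/49 != 540/2401, so not independent

No, A and B are not independent


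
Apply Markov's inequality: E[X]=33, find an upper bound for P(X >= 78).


Markov: P(X >= a) <= E[X]/a
P(X >= 78) <= 33/78 = 11/26

11/26


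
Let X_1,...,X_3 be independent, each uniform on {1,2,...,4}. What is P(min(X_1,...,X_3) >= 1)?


P(min >= 1) = P(all X_i >= 1) = (P(X_1 >= 1))^3
= (4/4)^3 = 1^3 = 1

1


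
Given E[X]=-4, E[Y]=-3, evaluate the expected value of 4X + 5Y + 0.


E[4X + 5Y + 0] = 4*E[X] + 5*E[Y] + 0
= (4)*(-4) + (5)*(-3) + (0)
= -16 - 15 + 0 = -31

-31


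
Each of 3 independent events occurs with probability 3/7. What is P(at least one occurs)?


P(at least one) = 1 - P(none)
P(none) = (1 - 3/7)^3 = (4/7)^3 = 64/343
P(at least one) = 1 - 64/343 = 279/343

279/343


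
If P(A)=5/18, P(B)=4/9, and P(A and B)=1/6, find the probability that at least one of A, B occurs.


P(A∪B) = P(A) + P(B) - P(A∩B)
= 5/18 + 4/9 - 1/6 = 5/9

5/9


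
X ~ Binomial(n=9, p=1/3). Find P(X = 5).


P(X=5) = C(9,5) * p^5 * (1-p)^4
= 126 * 1/243 * 16/81
= 224/2187

224/2187


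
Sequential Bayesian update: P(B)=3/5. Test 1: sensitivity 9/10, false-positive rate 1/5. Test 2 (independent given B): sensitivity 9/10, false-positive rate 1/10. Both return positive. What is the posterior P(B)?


After test 1: P(+) = 9/10*3/5 + 1/5*2/5 = 31/50
P(B|+) = (27/50)/(31/50) = 27/31
After test 2 (use post1 as new prior): P(+) = 9/10*27/31 + 1/10*4/31 = 247/310
P(B|+,+) = (243/310)/(247/310) = 243/247

243/247


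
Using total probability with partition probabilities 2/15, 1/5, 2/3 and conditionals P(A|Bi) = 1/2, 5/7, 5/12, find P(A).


P(A) = P(A|B1)P(B1) + P(A|B2)P(B2) + P(A|B3)P(B3)
= 1/2*2/15 + 5/7*1/5 + 5/12*2/3
= 1/15 + 1/7 + 5/18 = 307/630

307/630


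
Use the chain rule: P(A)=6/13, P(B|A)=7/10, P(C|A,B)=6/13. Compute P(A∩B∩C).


P(A∩B∩C) = P(A) * P(B|A) * P(C|A∩B)
= 6/13 * 7/10 * 6/13
= 21/65 * 6/13 = 126/845

126/845


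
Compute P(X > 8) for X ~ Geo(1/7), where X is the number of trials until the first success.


P(X > 8) = P(first 8 trials all fail) = (1-p)^8 = (6/7)^8 = 1679616/5764801

1679616/5764801


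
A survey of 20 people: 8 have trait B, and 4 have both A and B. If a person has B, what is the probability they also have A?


P(A|B) = P(A∩B)/P(B) = (4/20)/(8/20) = 4/8 = 1/2

1/2


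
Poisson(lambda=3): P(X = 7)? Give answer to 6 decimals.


P(X=7) = e^(-3) * 3^7 / 7!
≈ 0.04978706837 * 2187 / 5040
≈ 0.021604

0.021604


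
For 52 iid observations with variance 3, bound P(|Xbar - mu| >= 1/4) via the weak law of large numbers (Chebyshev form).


Var(Xbar) = Var(X)/n = 3/52
Chebyshev: P(|Xbar-mu| >= 1/4) <= Var(Xbar)/(1/4)^2 = (3/52)/(1/16) = 12/13

12/13


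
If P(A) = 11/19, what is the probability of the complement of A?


P(A') = 1 - P(A) = 1 - 11/19 = 8/19

8/19


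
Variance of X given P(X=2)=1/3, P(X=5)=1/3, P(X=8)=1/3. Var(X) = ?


E[X] = 5, E[X^2] = 31
Var(X) = E[X^2] - (E[X])^2 = 31 - (5)^2 = 6

6


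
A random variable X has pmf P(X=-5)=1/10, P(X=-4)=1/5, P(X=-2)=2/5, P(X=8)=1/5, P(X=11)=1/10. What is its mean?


E[X] = sum(x * P(x))
= -5*1/10 - 4*1/5 - 2*2/5 + 8*1/5 + 11*1/10
= 3/5

3/5


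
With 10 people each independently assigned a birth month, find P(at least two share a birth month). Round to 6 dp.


P(all different) = prod((12-i)/12 for i=0..9) = 0.003868
P(at least one match) = 1 - 0.003868 = 0.996132

0.996132


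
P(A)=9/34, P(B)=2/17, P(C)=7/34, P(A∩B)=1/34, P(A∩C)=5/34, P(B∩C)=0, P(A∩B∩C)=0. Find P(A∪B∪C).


P(A∪B∪C) = P(A)+P(B)+P(C) - P(AB)-P(AC)-P(BC) + P(ABC)
= 9/34+2/17+7/34 - 1/34-5/34-0 + 0
= 7/17

7/17


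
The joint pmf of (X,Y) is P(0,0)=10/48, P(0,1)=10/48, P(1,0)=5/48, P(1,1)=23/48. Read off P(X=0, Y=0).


Read from table: P(X=0, Y=0) = 10/48 = 5/24

5/24


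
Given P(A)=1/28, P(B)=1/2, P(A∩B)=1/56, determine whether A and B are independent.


P(A)*P(B) = 1/28*1/2 = 1/56
P(A∩B) = 1/56, which equals P(A)P(B), so independent

Yes, A and B are independent


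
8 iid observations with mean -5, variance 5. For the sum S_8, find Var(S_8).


By independence, Var(S_n) = n*Var(X_1) = 8*5 = 40

40


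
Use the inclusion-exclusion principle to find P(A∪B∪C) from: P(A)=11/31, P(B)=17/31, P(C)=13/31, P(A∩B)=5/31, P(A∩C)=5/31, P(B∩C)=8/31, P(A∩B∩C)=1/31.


P(A∪B∪C) = P(A)+P(B)+P(C) - P(AB)-P(AC)-P(BC) + P(ABC)
= 11/31+17/31+13/31 - 5/31-5/31-8/31 + 1/31
= 24/31

24/31


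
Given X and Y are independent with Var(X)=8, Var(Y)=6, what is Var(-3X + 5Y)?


Independence => Cov(X,Y)=0
Var(-3X + 5Y) = (-3)^2*Var(X) + 5^2*Var(Y)
= 9*8 + 25*6 = 222

222


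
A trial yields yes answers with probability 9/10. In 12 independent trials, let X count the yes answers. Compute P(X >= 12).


P(X>=12) = P(X=12)
= 282429536481/1000000000000
= 282429536481/1000000000000

282429536481/1000000000000


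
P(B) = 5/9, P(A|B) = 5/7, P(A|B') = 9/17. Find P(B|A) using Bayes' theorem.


P(A) = P(A|B)P(B) + P(A|B')P(B') = 5/7*5/9 + 9/17*4/9 = 677/1071
P(B|A) = P(A|B)P(B)/P(A) = (25/63)/(677/1071) = 425/677

425/677


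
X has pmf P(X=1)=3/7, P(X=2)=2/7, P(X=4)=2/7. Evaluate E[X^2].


E[X^2] = sum(x^2 * P(x))
= 1*3/7 + 4*2/7 + 16*2/7
= 43/7

43/7


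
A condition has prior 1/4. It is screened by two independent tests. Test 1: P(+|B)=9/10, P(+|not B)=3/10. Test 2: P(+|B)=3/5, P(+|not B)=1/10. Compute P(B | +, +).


After test 1: P(+) = 9/10*1/4 + 3/10*3/4 = 9/20
P(B|+) = (9/40)/(9/20) = 1/2
After test 2 (use post1 as new prior): P(+) = 3/5*1/2 + 1/10*1/2 = 7/20
P(B|+,+) = (3/10)/(7/20) = 6/7

6/7


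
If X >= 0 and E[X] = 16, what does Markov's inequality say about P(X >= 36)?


Markov: P(X >= a) <= E[X]/a
P(X >= 36) <= 16/36 = 4/9

4/9


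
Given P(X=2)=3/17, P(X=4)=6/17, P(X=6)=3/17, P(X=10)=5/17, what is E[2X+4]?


E[2X+4] = sum(g(x)*P(x))
= 8*3/17 + 12*6/17 + 16*3/17 + 24*5/17
= 264/17

264/17


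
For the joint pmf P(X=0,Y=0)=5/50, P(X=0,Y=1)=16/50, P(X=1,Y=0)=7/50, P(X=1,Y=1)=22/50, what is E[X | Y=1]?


P(Y=1) = 38/50
E[X|Y=1] = (0*16 + 1*22)/38 = 22/38 = 11/19

11/19


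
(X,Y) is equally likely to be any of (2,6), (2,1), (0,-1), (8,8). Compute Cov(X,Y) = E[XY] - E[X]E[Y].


E[X]=3, E[Y]=7/2, E[XY]=39/2
Cov(X,Y) = E[XY] - E[X]E[Y] = 39/2 - 3*7/2 = 9

9


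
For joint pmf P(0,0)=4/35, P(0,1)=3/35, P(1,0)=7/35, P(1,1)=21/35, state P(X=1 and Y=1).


Read from table: P(X=1, Y=1) = 21/35 = 3/5

3/5


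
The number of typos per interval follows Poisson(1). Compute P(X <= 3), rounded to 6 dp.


P(X<=3) = e^(-1)*1^0/0! + e^(-1)*1^1/1! + e^(-1)*1^2/2! + e^(-1)*1^3/3!
≈ 0.3678794412 + 0.3678794412 + 0.1839397206 + 0.0613132402
= 0.9810118432
≈ 0.981012

0.981012


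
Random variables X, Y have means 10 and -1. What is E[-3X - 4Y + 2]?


E[-3X - 4Y + 2] = -3*E[X] - 4*E[Y] + 2
= (-3)*(10) + (-4)*(-1) + (2)
= -30 + 4 + 2 = -24

-24


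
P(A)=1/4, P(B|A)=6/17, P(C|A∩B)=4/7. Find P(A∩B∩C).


P(A∩B∩C) = P(A) * P(B|A) * P(C|A∩B)
= 1/4 * 6/17 * 4/7
= 3/34 * 4/7 = 6/119

6/119


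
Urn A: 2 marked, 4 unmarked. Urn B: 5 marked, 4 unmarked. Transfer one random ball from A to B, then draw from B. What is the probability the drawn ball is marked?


P(transfer marked) = 2/6 = 1/3; P(transfer unmarked) = 2/3
If marked transferred: Urn II has 6 marked of 10, so P(marked|marked moved) = 3/5
If unmarked transferred: Urn II has 5 marked of 10, so P(marked|unmarked moved) = 1/2
By total probability: P(marked) = 1/3*3/5 + 2/3*1/2 = 8/15

8/15


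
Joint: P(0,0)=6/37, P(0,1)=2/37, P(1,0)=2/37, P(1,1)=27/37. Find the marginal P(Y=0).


P(Y=0) = P(0,0)+P(1,0) = 6/37 + 2/37 = 8/37

8/37


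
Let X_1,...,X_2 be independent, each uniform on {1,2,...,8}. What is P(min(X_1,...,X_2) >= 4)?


P(min >= 4) = P(all X_i >= 4) = (P(X_1 >= 4))^2
= (5/8)^2 = 25/64

25/64


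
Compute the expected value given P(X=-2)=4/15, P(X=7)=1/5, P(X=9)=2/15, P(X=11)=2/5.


E[X] = sum(x * P(x))
= -2*4/15 + 7*1/5 + 9*2/15 + 11*2/5
= 97/15

97/15


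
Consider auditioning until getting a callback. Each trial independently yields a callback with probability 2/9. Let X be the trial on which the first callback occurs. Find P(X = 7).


P(X=7) = (1-p)^6 * p = (7/9)^6 * 2/9
= 117649/531441 * 2/9 = 235298/4782969

235298/4782969


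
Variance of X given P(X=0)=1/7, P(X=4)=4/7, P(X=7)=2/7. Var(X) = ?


E[X] = 30/7, E[X^2] = 162/7
Var(X) = E[X^2] - (E[X])^2 = 162/7 - (30/7)^2 = 234/49

234/49


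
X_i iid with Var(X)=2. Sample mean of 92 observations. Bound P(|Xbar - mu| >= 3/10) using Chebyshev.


Var(Xbar) = Var(X)/n = 2/92
Chebyshev: P(|Xbar-mu| >= 3/10) <= Var(Xbar)/(3/10)^2 = (1/46)/(9/100) = 50/207

50/207


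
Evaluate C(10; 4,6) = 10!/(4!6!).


10! = 3628800
Denominator: 4!=24 * 6!=720
Coefficient = 3628800 / 17280 = 210

210


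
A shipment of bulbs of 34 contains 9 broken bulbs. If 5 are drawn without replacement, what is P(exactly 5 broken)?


P(X=5) = C(9,5)*C(25,0) / C(34,5)
= 126*1 / 278256
= 126/278256 = 21/46376

21/46376


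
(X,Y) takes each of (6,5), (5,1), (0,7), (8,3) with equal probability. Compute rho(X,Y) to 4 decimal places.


Cov(X,Y) = -4.2500, Var(X) = 8.6875, Var(Y) = 5.0000
rho = Cov/(sqrt(VarX)*sqrt(VarY)) = -0.6448

-0.6448


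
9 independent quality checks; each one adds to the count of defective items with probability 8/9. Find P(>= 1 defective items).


P(at least one) = 1 - P(none)
P(none) = (1 - 8/9)^9 = (1/9)^9 = 1/387420489
P(at least one) = 1 - 1/387420489 = 387420488/387420489

387420488/387420489


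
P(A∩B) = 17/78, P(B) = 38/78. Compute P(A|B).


P(A|B) = P(A∩B)/P(B) = (17/78)/(38/78) = 17/38

17/38


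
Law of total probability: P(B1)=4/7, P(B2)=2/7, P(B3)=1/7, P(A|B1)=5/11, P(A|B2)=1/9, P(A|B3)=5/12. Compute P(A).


P(A) = P(A|B1)P(B1) + P(A|B2)P(B2) + P(A|B3)P(B3)
= 5/11*4/7 + 1/9*2/7 + 5/12*1/7
= 20/77 + 2/63 + 5/84 = 139/396

139/396


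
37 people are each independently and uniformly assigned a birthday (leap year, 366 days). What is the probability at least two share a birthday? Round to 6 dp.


P(all different) = prod((366-i)/366 for i=0..36) = 0.152077
P(at least one match) = 1 - 0.152077 = 0.847923

0.847923


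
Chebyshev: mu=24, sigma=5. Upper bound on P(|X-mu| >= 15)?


k = 15/5 = 3
Chebyshev: P(|X-mu| >= k*sigma) <= 1/k^2 = 1/3^2 = 1/9

1/9


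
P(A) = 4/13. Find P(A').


P(A') = 1 - P(A) = 1 - 4/13 = 9/13

9/13


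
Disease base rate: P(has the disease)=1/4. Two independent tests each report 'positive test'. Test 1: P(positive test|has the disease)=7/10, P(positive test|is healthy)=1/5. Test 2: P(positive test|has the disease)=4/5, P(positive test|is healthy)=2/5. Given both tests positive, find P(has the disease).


After test 1: P(+) = 7/10*1/4 + 1/5*3/4 = 13/40
P(B|+) = (7/40)/(13/40) = 7/13
After test 2 (use post1 as new prior): P(+) = 4/5*7/13 + 2/5*6/13 = 8/13
P(B|+,+) = (28/65)/(8/13) = 7/10

7/10


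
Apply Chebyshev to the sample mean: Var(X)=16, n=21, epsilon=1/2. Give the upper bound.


Var(Xbar) = Var(X)/n = 16/21
Chebyshev: P(|Xbar-mu| >= 1/2) <= Var(Xbar)/(1/2)^2 = (16/21)/(1/4) = 64/21
Bound exceeds 1, so trivial bound: 1

1


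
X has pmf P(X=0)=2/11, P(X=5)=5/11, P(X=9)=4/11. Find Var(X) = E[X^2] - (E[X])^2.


E[X] = 61/11, E[X^2] = 449/11
Var(X) = E[X^2] - (E[X])^2 = 449/11 - (61/11)^2 = 1218/121

1218/121


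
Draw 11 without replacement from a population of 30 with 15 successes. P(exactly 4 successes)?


P(X=4) = C(15,4)*C(15,7) / C(30,11)
= 1365*6435 / 54627300
= 8783775/54627300 = 429/2668

429/2668


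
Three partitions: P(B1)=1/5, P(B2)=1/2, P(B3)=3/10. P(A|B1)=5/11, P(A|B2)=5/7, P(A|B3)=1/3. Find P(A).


P(A) = P(A|B1)P(B1) + P(A|B2)P(B2) + P(A|B3)P(B3)
= 5/11*1/5 + 5/7*1/2 + 1/3*3/10
= 1/11 + 5/14 + 1/10 = 211/385

211/385


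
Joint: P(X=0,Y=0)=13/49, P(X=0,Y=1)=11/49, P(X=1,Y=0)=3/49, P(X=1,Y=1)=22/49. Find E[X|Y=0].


P(Y=0) = 16/49
E[X|Y=0] = (0*13 + 1*3)/16 = 3/16

3/16


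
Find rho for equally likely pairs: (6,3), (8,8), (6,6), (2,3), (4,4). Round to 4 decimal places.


Cov(X,Y) = 3.0400, Var(X) = 4.1600, Var(Y) = 3.7600
rho = Cov/(sqrt(VarX)*sqrt(VarY)) = 0.7687

0.7687


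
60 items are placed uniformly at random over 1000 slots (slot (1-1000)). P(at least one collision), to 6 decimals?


P(all different) = prod((1000-i)/1000 for i=0..59) = 0.164279
P(at least one match) = 1 - 0.164279 = 0.835721

0.835721


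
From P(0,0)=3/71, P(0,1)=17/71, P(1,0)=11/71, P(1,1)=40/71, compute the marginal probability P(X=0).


P(X=0) = P(0,0)+P(0,1) = 3/71 + 17/71 = 20/71

20/71


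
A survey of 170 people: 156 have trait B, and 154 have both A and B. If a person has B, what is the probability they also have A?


P(A|B) = P(A∩B)/P(B) = (154/170)/(156/170) = 154/156 = 77/78

77/78


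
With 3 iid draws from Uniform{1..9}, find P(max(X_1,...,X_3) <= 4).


P(max <= 4) = P(all X_i <= 4) = (P(X_1 <= 4))^3
= (4/9)^3 = 64/729

64/729


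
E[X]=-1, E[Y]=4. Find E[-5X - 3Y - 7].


E[-5X - 3Y - 7] = -5*E[X] - 3*E[Y] - 7
= (-5)*(-1) + (-3)*(4) + (-7)
= 5 - 12 - 7 = -14

-14
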